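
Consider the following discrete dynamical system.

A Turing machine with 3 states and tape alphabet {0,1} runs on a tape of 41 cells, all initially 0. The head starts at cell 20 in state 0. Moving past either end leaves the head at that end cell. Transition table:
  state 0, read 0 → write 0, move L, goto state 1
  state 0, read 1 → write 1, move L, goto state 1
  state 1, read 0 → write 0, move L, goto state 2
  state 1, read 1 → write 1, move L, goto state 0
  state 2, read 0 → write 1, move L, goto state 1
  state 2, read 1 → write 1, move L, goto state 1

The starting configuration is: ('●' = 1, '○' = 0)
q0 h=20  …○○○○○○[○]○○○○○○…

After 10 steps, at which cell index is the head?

10

t=0: q0 h=20  …○○○○○○[○]○○○○○○…
t=1: q1 h=19  …○○○○○○[○]○○○○○○…
t=2: q2 h=18  …○○○○○○[○]○○○○○○…
t=3: q1 h=17  …○○○○○○[○]●○○○○○…
t=4: q2 h=16  …○○○○○○[○]○●○○○○…
t=5: q1 h=15  …○○○○○○[○]●○●○○○…
t=6: q2 h=14  …○○○○○○[○]○●○●○○…
t=7: q1 h=13  …○○○○○○[○]●○●○●○…
t=8: q2 h=12  …○○○○○○[○]○●○●○●…
t=9: q1 h=11  …○○○○○○[○]●○●○●○…
t=10: q2 h=10  …○○○○○○[○]○●○●○●…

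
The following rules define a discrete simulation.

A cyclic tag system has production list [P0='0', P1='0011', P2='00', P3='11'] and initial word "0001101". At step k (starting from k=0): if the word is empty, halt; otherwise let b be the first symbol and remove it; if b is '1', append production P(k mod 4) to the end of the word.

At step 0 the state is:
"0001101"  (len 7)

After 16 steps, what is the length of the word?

4

[0] "0001101"  (len 7)
[1] "001101"  (len 6)
[2] "01101"  (len 5)
[3] "1101"  (len 4)
[4] "10111"  (len 5)
[5] "01110"  (len 5)
[6] "1110"  (len 4)
[7] "11000"  (len 5)
[8] "100011"  (len 6)
[9] "000110"  (len 6)
[10] "00110"  (len 5)
[11] "0110"  (len 4)
[12] "110"  (len 3)
[13] "100"  (len 3)
[14] "000011"  (len 6)
[15] "00011"  (len 5)
[16] "0011"  (len 4)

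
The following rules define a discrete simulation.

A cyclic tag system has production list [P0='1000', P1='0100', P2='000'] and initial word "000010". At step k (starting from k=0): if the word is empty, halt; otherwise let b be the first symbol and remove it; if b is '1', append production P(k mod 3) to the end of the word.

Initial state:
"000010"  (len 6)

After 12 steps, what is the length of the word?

5

gen 0: "000010"  (len 6)
gen 1: "00010"  (len 5)
gen 2: "0010"  (len 4)
gen 3: "010"  (len 3)
gen 4: "10"  (len 2)
gen 5: "00100"  (len 5)
gen 6: "0100"  (len 4)
gen 7: "100"  (len 3)
gen 8: "000100"  (len 6)
gen 9: "00100"  (len 5)
gen 10: "0100"  (len 4)
gen 11: "100"  (len 3)
gen 12: "00000"  (len 5)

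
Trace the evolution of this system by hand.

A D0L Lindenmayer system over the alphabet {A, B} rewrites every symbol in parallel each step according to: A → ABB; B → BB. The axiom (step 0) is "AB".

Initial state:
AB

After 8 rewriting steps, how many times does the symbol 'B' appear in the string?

766

[0] AB
[1] ABBBB
[2] ABBBBBBBBBB
[3] ABBBBBBBBBBBBBBBBBBBBBB
[4] ABBBBBBBBBBBBBBBBBBBBBBBBBBBBBBBBBBBBBBBBBBBBBB
[5] ABBBBBBBBBBBBBBBBBBBBBBBBBBBBBBBBBBBBBBBBBBBBBBBBBBBBBBBBBBBBBBBBBBBBBBBBBBBBBBBBBBBBBBBBBBBBBB
[6] ABBBBBBBBBBBBBBBBBBBBBBBBBBBBBBBBBBBBBBBBBBBBBBBBBBBBBBBBB…BBBBBBBBBBBBBBBBBBBBBBBBBBBBBBBBBBBBBBBBBBBBBBBBBBBBBBBBBB  (len 191)
[7] ABBBBBBBBBBBBBBBBBBBBBBBBBBBBBBBBBBBBBBBBBBBBBBBBBBBBBBBBB…BBBBBBBBBBBBBBBBBBBBBBBBBBBBBBBBBBBBBBBBBBBBBBBBBBBBBBBBBB  (len 383)
[8] ABBBBBBBBBBBBBBBBBBBBBBBBBBBBBBBBBBBBBBBBBBBBBBBBBBBBBBBBB…BBBBBBBBBBBBBBBBBBBBBBBBBBBBBBBBBBBBBBBBBBBBBBBBBBBBBBBBBB  (len 767)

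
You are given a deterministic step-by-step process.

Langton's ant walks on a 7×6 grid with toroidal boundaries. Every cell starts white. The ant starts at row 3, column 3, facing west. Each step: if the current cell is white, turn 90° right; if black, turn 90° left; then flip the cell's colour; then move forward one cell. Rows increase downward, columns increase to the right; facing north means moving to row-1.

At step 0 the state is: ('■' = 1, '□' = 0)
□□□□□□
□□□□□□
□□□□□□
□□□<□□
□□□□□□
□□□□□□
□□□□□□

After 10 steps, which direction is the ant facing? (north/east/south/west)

east

0) □□□□□□
□□□□□□
□□□□□□
□□□<□□
□□□□□□
□□□□□□
□□□□□□
1) □□□□□□
□□□□□□
□□□^□□
□□□■□□
□□□□□□
□□□□□□
□□□□□□
2) □□□□□□
□□□□□□
□□□■>□
□□□■□□
□□□□□□
□□□□□□
□□□□□□
3) □□□□□□
□□□□□□
□□□■■□
□□□■v□
□□□□□□
□□□□□□
□□□□□□
4) □□□□□□
□□□□□□
□□□■■□
□□□<■□
□□□□□□
□□□□□□
□□□□□□
5) □□□□□□
□□□□□□
□□□■■□
□□□□■□
□□□v□□
□□□□□□
□□□□□□
6) □□□□□□
□□□□□□
□□□■■□
□□□□■□
□□<■□□
□□□□□□
□□□□□□
7) □□□□□□
□□□□□□
□□□■■□
□□^□■□
□□■■□□
□□□□□□
□□□□□□
8) □□□□□□
□□□□□□
□□□■■□
□□■>■□
□□■■□□
□□□□□□
□□□□□□
9) □□□□□□
□□□□□□
□□□■■□
□□■■■□
□□■v□□
□□□□□□
□□□□□□
10) □□□□□□
□□□□□□
□□□■■□
□□■■■□
□□■□>□
□□□□□□
□□□□□□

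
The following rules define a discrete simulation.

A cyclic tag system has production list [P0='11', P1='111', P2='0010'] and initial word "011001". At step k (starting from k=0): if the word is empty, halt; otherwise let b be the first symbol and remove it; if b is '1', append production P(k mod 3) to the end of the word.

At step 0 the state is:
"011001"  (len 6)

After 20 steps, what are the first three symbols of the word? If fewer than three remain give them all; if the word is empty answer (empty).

110

k=0  "011001"  (len 6)
k=1  "11001"  (len 5)
k=2  "1001111"  (len 7)
k=3  "0011110010"  (len 10)
k=4  "011110010"  (len 9)
k=5  "11110010"  (len 8)
k=6  "11100100010"  (len 11)
k=7  "110010001011"  (len 12)
k=8  "10010001011111"  (len 14)
k=9  "00100010111110010"  (len 17)
k=10  "0100010111110010"  (len 16)
k=11  "100010111110010"  (len 15)
k=12  "000101111100100010"  (len 18)
k=13  "00101111100100010"  (len 17)
k=14  "0101111100100010"  (len 16)
k=15  "101111100100010"  (len 15)
k=16  "0111110010001011"  (len 16)
k=17  "111110010001011"  (len 15)
k=18  "111100100010110010"  (len 18)
k=19  "1110010001011001011"  (len 19)
k=20  "110010001011001011111"  (len 21)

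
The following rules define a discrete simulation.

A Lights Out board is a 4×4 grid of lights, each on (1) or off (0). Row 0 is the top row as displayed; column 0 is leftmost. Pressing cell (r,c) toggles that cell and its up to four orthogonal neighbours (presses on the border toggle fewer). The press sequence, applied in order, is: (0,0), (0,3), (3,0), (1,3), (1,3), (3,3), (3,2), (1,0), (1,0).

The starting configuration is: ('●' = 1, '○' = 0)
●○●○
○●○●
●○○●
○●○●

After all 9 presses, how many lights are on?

8

step 0: ●○●○
○●○●
●○○●
○●○●
step 1: ○●●○
●●○●
●○○●
○●○●
step 2: ○●○●
●●○○
●○○●
○●○●
step 3: ○●○●
●●○○
○○○●
●○○●
step 4: ○●○○
●●●●
○○○○
●○○●
step 5: ○●○●
●●○○
○○○●
●○○●
step 6: ○●○●
●●○○
○○○○
●○●○
step 7: ○●○●
●●○○
○○●○
●●○●
step 8: ●●○●
○○○○
●○●○
●●○●
step 9: ○●○●
●●○○
○○●○
●●○●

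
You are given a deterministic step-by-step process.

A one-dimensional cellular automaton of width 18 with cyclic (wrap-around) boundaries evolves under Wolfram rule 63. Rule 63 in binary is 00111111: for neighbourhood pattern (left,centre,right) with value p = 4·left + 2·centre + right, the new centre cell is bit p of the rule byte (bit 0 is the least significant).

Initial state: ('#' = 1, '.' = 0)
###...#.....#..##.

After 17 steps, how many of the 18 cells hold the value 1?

0) ###...#.....#..##.
1) #..#############.#
2) .###............##
3) ##..#############.
4) #.###............#
5) .##..#############
6) ##.###............
7) #.##..############
8) .##.###...........
9) ##.##..###########
10) ..##.###..........
11) ###.##..##########
12) ...##.###.........
13) ####.##..#########
14) ....##.###........
15) #####.##..########
16) .....##.###.......
17) ######.##..#######

15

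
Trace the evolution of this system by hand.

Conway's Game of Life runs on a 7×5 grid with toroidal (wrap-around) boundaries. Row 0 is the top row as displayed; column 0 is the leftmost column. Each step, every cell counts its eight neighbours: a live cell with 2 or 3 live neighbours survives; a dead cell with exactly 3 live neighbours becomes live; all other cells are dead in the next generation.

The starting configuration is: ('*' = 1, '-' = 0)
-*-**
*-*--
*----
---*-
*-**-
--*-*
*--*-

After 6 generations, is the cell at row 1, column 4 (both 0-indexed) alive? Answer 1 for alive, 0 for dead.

1

t=0: -*-**
*-*--
*----
---*-
*-**-
--*-*
*--*-
t=1: -*-*-
*-**-
-*--*
-***-
-**--
*-*--
**---
t=2: ---*-
*--*-
----*
---*-
*----
*-*--
*---*
t=3: *--*-
---*-
---**
----*
-*--*
*----
**-**
t=4: **-*-
--**-
---**
----*
----*
--**-
-***-
t=5: *----
**---
--*-*
*---*
----*
-*--*
*----
t=6: *---*
**--*
---**
*---*
---**
----*
**--*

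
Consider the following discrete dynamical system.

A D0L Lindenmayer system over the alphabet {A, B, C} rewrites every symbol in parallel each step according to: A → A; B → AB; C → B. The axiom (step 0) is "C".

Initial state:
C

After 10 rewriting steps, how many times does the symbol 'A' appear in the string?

t=0: C
t=1: B
t=2: AB
t=3: AAB
t=4: AAAB
t=5: AAAAB
t=6: AAAAAB
t=7: AAAAAAB
t=8: AAAAAAAB
t=9: AAAAAAAAB
t=10: AAAAAAAAAB

9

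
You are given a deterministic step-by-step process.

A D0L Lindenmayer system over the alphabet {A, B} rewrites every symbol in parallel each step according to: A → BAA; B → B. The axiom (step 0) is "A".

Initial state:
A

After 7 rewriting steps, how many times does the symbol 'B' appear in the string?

[0] A
[1] BAA
[2] BBAABAA
[3] BBBAABAABBAABAA
[4] BBBBAABAABBAABAABBBAABAABBAABAA
[5] BBBBBAABAABBAABAABBBAABAABBAABAABBBBAABAABBAABAABBBAABAABBAABAA
[6] BBBBBBAABAABBAABAABBBAABAABBAABAABBBBAABAABBAABAABBBAABAAB…AABAABBAABAABBBAABAABBAABAABBBBAABAABBAABAABBBAABAABBAABAA  (len 127)
[7] BBBBBBBAABAABBAABAABBBAABAABBAABAABBBBAABAABBAABAABBBAABAA…AABAABBAABAABBBAABAABBAABAABBBBAABAABBAABAABBBAABAABBAABAA  (len 255)

127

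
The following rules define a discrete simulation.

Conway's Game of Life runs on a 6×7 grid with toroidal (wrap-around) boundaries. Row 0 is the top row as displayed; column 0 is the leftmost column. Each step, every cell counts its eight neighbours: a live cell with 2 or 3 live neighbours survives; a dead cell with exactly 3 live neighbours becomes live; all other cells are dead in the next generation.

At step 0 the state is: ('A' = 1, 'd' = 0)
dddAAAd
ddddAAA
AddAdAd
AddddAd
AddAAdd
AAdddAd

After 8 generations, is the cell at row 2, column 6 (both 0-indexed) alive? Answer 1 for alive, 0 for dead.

t=0: dddAAAd
ddddAAA
AddAdAd
AddddAd
AddAAdd
AAdddAd
t=1: AddAddd
ddddddd
Adddddd
AAdAdAd
AdddAAd
AAAddAd
t=2: AdAdddA
ddddddd
AAddddA
AAdddAd
dddAdAd
AdAAdAd
t=3: AdAAddA
ddddddd
dAddddA
dAAdAAd
AddAdAd
AdAAdAd
t=4: AdAAAdA
dAAdddA
AAAddAd
dAAAAAd
AddddAd
AddddAd
t=5: ddAAAdd
ddddAdd
dddddAd
dddAdAd
AdAAdAd
AddAdAd
t=6: ddAddAd
ddddAAd
dddddAd
ddAAdAd
dAAAdAd
dddddAd
t=7: dddddAA
ddddAAA
dddAdAA
dAdAdAA
dAdAdAA
dAdAdAA
t=8: ddddddd
Adddddd
ddAAddd
dddAddd
dAdAddd
ddddddd

0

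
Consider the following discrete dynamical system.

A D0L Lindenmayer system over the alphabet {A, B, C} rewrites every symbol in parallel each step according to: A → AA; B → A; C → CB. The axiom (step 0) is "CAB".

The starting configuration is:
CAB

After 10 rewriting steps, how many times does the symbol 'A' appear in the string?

[0] CAB
[1] CBAAA
[2] CBAAAAAAA
[3] CBAAAAAAAAAAAAAAA
[4] CBAAAAAAAAAAAAAAAAAAAAAAAAAAAAAAA
[5] CBAAAAAAAAAAAAAAAAAAAAAAAAAAAAAAAAAAAAAAAAAAAAAAAAAAAAAAAAAAAAAAA
[6] CBAAAAAAAAAAAAAAAAAAAAAAAAAAAAAAAAAAAAAAAAAAAAAAAAAAAAAAAA…AAAAAAAAAAAAAAAAAAAAAAAAAAAAAAAAAAAAAAAAAAAAAAAAAAAAAAAAAA  (len 129)
[7] CBAAAAAAAAAAAAAAAAAAAAAAAAAAAAAAAAAAAAAAAAAAAAAAAAAAAAAAAA…AAAAAAAAAAAAAAAAAAAAAAAAAAAAAAAAAAAAAAAAAAAAAAAAAAAAAAAAAA  (len 257)
[8] CBAAAAAAAAAAAAAAAAAAAAAAAAAAAAAAAAAAAAAAAAAAAAAAAAAAAAAAAA…AAAAAAAAAAAAAAAAAAAAAAAAAAAAAAAAAAAAAAAAAAAAAAAAAAAAAAAAAA  (len 513)
[9] CBAAAAAAAAAAAAAAAAAAAAAAAAAAAAAAAAAAAAAAAAAAAAAAAAAAAAAAAA…AAAAAAAAAAAAAAAAAAAAAAAAAAAAAAAAAAAAAAAAAAAAAAAAAAAAAAAAAA  (len 1025)
[10] CBAAAAAAAAAAAAAAAAAAAAAAAAAAAAAAAAAAAAAAAAAAAAAAAAAAAAAAAA…AAAAAAAAAAAAAAAAAAAAAAAAAAAAAAAAAAAAAAAAAAAAAAAAAAAAAAAAAA  (len 2049)

2047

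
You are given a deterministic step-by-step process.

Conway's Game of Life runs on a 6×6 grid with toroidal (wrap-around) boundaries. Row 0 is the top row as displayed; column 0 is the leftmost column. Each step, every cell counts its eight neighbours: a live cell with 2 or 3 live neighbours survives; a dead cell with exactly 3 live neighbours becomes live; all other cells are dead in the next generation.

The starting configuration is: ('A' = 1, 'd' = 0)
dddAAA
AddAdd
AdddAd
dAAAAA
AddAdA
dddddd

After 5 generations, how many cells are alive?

[0] dddAAA
AddAdd
AdddAd
dAAAAA
AddAdA
dddddd
[1] dddAAA
AddAdd
Addddd
dAAddd
AAdAdA
AddAdd
[2] AdAAdA
AddAdd
AdAddd
ddAddA
dddAAA
dAdAdd
[3] AddAdA
AddAAd
AdAAdA
AAAddA
AddAdA
dAdddd
[4] AAAAdA
dddddd
dddddd
dddddd
ddddAA
dAAddd
[5] AddAdd
AAAddd
dddddd
dddddd
dddddd
dddddd

5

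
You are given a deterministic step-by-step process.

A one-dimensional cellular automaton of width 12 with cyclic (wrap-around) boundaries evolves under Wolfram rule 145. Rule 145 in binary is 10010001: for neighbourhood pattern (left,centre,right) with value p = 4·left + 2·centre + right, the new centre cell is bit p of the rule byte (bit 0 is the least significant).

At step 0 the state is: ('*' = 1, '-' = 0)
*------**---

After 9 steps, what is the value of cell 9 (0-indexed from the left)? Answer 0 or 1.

0) *------**---
1) -*****---**-
2) --***-**---*
3) *--*----**--
4) -*--***---*-
5) --*--*-**--*
6) *--*-----*--
7) -*--****--*-
8) --*--**-*--*
9) *--*-----*--

1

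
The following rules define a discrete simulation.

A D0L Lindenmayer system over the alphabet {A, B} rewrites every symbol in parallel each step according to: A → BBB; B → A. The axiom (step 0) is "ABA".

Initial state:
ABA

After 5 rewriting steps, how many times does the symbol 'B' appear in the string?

[0] ABA
[1] BBBABBB
[2] AAABBBAAA
[3] BBBBBBBBBAAABBBBBBBBB
[4] AAAAAAAAABBBBBBBBBAAAAAAAAA
[5] BBBBBBBBBBBBBBBBBBBBBBBBBBBAAAAAAAAABBBBBBBBBBBBBBBBBBBBBBBBBBB

54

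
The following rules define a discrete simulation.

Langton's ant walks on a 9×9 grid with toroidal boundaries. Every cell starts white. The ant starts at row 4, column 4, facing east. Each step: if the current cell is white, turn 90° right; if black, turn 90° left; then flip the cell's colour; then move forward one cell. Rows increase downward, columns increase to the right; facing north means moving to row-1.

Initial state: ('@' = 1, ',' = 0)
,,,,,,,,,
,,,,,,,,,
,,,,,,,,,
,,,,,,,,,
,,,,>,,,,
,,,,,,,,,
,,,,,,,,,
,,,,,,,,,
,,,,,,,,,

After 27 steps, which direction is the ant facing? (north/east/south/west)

k=0  ,,,,,,,,,
,,,,,,,,,
,,,,,,,,,
,,,,,,,,,
,,,,>,,,,
,,,,,,,,,
,,,,,,,,,
,,,,,,,,,
,,,,,,,,,
k=1  ,,,,,,,,,
,,,,,,,,,
,,,,,,,,,
,,,,,,,,,
,,,,@,,,,
,,,,v,,,,
,,,,,,,,,
,,,,,,,,,
,,,,,,,,,
k=2  ,,,,,,,,,
,,,,,,,,,
,,,,,,,,,
,,,,,,,,,
,,,,@,,,,
,,,<@,,,,
,,,,,,,,,
,,,,,,,,,
,,,,,,,,,
k=3  ,,,,,,,,,
,,,,,,,,,
,,,,,,,,,
,,,,,,,,,
,,,^@,,,,
,,,@@,,,,
,,,,,,,,,
,,,,,,,,,
,,,,,,,,,
k=4  ,,,,,,,,,
,,,,,,,,,
,,,,,,,,,
,,,,,,,,,
,,,@>,,,,
,,,@@,,,,
,,,,,,,,,
,,,,,,,,,
,,,,,,,,,
k=5  ,,,,,,,,,
,,,,,,,,,
,,,,,,,,,
,,,,^,,,,
,,,@,,,,,
,,,@@,,,,
,,,,,,,,,
,,,,,,,,,
,,,,,,,,,
k=6  ,,,,,,,,,
,,,,,,,,,
,,,,,,,,,
,,,,@>,,,
,,,@,,,,,
,,,@@,,,,
,,,,,,,,,
,,,,,,,,,
,,,,,,,,,
k=7  ,,,,,,,,,
,,,,,,,,,
,,,,,,,,,
,,,,@@,,,
,,,@,v,,,
,,,@@,,,,
,,,,,,,,,
,,,,,,,,,
,,,,,,,,,
k=8  ,,,,,,,,,
,,,,,,,,,
,,,,,,,,,
,,,,@@,,,
,,,@<@,,,
,,,@@,,,,
,,,,,,,,,
,,,,,,,,,
,,,,,,,,,
k=9  ,,,,,,,,,
,,,,,,,,,
,,,,,,,,,
,,,,^@,,,
,,,@@@,,,
,,,@@,,,,
,,,,,,,,,
,,,,,,,,,
,,,,,,,,,
k=10  ,,,,,,,,,
,,,,,,,,,
,,,,,,,,,
,,,<,@,,,
,,,@@@,,,
,,,@@,,,,
,,,,,,,,,
,,,,,,,,,
,,,,,,,,,
k=11  ,,,,,,,,,
,,,,,,,,,
,,,^,,,,,
,,,@,@,,,
,,,@@@,,,
,,,@@,,,,
,,,,,,,,,
,,,,,,,,,
,,,,,,,,,
k=12  ,,,,,,,,,
,,,,,,,,,
,,,@>,,,,
,,,@,@,,,
,,,@@@,,,
,,,@@,,,,
,,,,,,,,,
,,,,,,,,,
,,,,,,,,,
k=13  ,,,,,,,,,
,,,,,,,,,
,,,@@,,,,
,,,@v@,,,
,,,@@@,,,
,,,@@,,,,
,,,,,,,,,
,,,,,,,,,
,,,,,,,,,
k=14  ,,,,,,,,,
,,,,,,,,,
,,,@@,,,,
,,,<@@,,,
,,,@@@,,,
,,,@@,,,,
,,,,,,,,,
,,,,,,,,,
,,,,,,,,,
k=15  ,,,,,,,,,
,,,,,,,,,
,,,@@,,,,
,,,,@@,,,
,,,v@@,,,
,,,@@,,,,
,,,,,,,,,
,,,,,,,,,
,,,,,,,,,
k=16  ,,,,,,,,,
,,,,,,,,,
,,,@@,,,,
,,,,@@,,,
,,,,>@,,,
,,,@@,,,,
,,,,,,,,,
,,,,,,,,,
,,,,,,,,,
k=17  ,,,,,,,,,
,,,,,,,,,
,,,@@,,,,
,,,,^@,,,
,,,,,@,,,
,,,@@,,,,
,,,,,,,,,
,,,,,,,,,
,,,,,,,,,
k=18  ,,,,,,,,,
,,,,,,,,,
,,,@@,,,,
,,,<,@,,,
,,,,,@,,,
,,,@@,,,,
,,,,,,,,,
,,,,,,,,,
,,,,,,,,,
k=19  ,,,,,,,,,
,,,,,,,,,
,,,^@,,,,
,,,@,@,,,
,,,,,@,,,
,,,@@,,,,
,,,,,,,,,
,,,,,,,,,
,,,,,,,,,
k=20  ,,,,,,,,,
,,,,,,,,,
,,<,@,,,,
,,,@,@,,,
,,,,,@,,,
,,,@@,,,,
,,,,,,,,,
,,,,,,,,,
,,,,,,,,,
k=21  ,,,,,,,,,
,,^,,,,,,
,,@,@,,,,
,,,@,@,,,
,,,,,@,,,
,,,@@,,,,
,,,,,,,,,
,,,,,,,,,
,,,,,,,,,
k=22  ,,,,,,,,,
,,@>,,,,,
,,@,@,,,,
,,,@,@,,,
,,,,,@,,,
,,,@@,,,,
,,,,,,,,,
,,,,,,,,,
,,,,,,,,,
k=23  ,,,,,,,,,
,,@@,,,,,
,,@v@,,,,
,,,@,@,,,
,,,,,@,,,
,,,@@,,,,
,,,,,,,,,
,,,,,,,,,
,,,,,,,,,
k=24  ,,,,,,,,,
,,@@,,,,,
,,<@@,,,,
,,,@,@,,,
,,,,,@,,,
,,,@@,,,,
,,,,,,,,,
,,,,,,,,,
,,,,,,,,,
k=25  ,,,,,,,,,
,,@@,,,,,
,,,@@,,,,
,,v@,@,,,
,,,,,@,,,
,,,@@,,,,
,,,,,,,,,
,,,,,,,,,
,,,,,,,,,
k=26  ,,,,,,,,,
,,@@,,,,,
,,,@@,,,,
,<@@,@,,,
,,,,,@,,,
,,,@@,,,,
,,,,,,,,,
,,,,,,,,,
,,,,,,,,,
k=27  ,,,,,,,,,
,,@@,,,,,
,^,@@,,,,
,@@@,@,,,
,,,,,@,,,
,,,@@,,,,
,,,,,,,,,
,,,,,,,,,
,,,,,,,,,

north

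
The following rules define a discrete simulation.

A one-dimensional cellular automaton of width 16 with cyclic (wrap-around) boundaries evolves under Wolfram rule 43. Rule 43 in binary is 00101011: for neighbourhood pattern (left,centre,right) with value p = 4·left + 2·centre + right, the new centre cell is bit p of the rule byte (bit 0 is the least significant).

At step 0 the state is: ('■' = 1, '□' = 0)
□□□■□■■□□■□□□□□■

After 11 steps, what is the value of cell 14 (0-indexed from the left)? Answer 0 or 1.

k=0  □□□■□■■□□■□□□□□■
k=1  □■■□■■□□■□□■■■■□
k=2  ■■□■■□□■□□■■□□□□
k=3  ■□■■□□■□□■■□□■■■
k=4  □■■□□■□□■■□□■■□□
k=5  ■■□□■□□■■□□■■□□■
k=6  □□□■□□■■□□■■□□■■
k=7  □■■□□■■□□■■□□■■□
k=8  ■■□□■■□□■■□□■■□□
k=9  ■□□■■□□■■□□■■□□■
k=10  □□■■□□■■□□■■□□■■
k=11  □■■□□■■□□■■□□■■□

1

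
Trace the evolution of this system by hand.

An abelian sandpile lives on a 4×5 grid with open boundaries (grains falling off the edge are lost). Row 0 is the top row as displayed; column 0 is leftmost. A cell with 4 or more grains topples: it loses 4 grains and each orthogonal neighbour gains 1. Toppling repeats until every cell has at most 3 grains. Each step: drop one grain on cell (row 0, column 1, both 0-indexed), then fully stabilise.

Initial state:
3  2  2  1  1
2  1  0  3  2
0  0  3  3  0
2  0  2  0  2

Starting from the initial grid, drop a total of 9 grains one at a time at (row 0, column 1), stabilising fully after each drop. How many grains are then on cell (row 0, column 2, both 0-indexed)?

gen 0: 3  2  2  1  1
2  1  0  3  2
0  0  3  3  0
2  0  2  0  2
gen 1: 3  3  2  1  1
2  1  0  3  2
0  0  3  3  0
2  0  2  0  2
gen 2: 0  1  3  1  1
3  2  0  3  2
0  0  3  3  0
2  0  2  0  2
gen 3: 0  2  3  1  1
3  2  0  3  2
0  0  3  3  0
2  0  2  0  2
gen 4: 0  3  3  1  1
3  2  0  3  2
0  0  3  3  0
2  0  2  0  2
gen 5: 1  1  0  2  1
3  3  1  3  2
0  0  3  3  0
2  0  2  0  2
gen 6: 1  2  0  2  1
3  3  1  3  2
0  0  3  3  0
2  0  2  0  2
gen 7: 1  3  0  2  1
3  3  1  3  2
0  0  3  3  0
2  0  2  0  2
gen 8: 3  1  1  2  1
0  1  2  3  2
1  1  3  3  0
2  0  2  0  2
gen 9: 3  2  1  2  1
0  1  2  3  2
1  1  3  3  0
2  0  2  0  2

1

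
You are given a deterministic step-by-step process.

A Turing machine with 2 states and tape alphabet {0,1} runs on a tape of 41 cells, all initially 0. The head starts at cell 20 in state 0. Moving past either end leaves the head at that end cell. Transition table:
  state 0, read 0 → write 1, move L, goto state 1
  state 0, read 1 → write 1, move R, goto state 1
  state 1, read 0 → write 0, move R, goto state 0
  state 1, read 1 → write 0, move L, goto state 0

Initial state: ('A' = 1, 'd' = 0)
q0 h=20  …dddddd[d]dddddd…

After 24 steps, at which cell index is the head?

[0] q0 h=20  …dddddd[d]dddddd…
[1] q1 h=19  …dddddd[d]Addddd…
[2] q0 h=20  …dddddd[A]dddddd…
[3] q1 h=21  …dddddA[d]dddddd…
[4] q0 h=22  …ddddAd[d]dddddd…
[5] q1 h=21  …dddddA[d]Addddd…
[6] q0 h=22  …ddddAd[A]dddddd…
[7] q1 h=23  …dddAdA[d]dddddd…
[8] q0 h=24  …ddAdAd[d]dddddd…
[9] q1 h=23  …dddAdA[d]Addddd…
[10] q0 h=24  …ddAdAd[A]dddddd…
[11] q1 h=25  …dAdAdA[d]dddddd…
[12] q0 h=26  …AdAdAd[d]dddddd…
[13] q1 h=25  …dAdAdA[d]Addddd…
[14] q0 h=26  …AdAdAd[A]dddddd…
[15] q1 h=27  …dAdAdA[d]dddddd…
[16] q0 h=28  …AdAdAd[d]dddddd…
[17] q1 h=27  …dAdAdA[d]Addddd…
[18] q0 h=28  …AdAdAd[A]dddddd…
[19] q1 h=29  …dAdAdA[d]dddddd…
[20] q0 h=30  …AdAdAd[d]dddddd…
[21] q1 h=29  …dAdAdA[d]Addddd…
[22] q0 h=30  …AdAdAd[A]dddddd…
[23] q1 h=31  …dAdAdA[d]dddddd…
[24] q0 h=32  …AdAdAd[d]dddddd…

32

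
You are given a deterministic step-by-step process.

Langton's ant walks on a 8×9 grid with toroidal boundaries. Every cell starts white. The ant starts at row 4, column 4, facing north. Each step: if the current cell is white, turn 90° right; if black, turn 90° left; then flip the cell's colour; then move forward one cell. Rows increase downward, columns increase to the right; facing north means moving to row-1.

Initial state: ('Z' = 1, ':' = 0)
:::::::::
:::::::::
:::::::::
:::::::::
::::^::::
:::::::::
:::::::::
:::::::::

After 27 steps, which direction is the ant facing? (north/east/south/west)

step 0: :::::::::
:::::::::
:::::::::
:::::::::
::::^::::
:::::::::
:::::::::
:::::::::
step 1: :::::::::
:::::::::
:::::::::
:::::::::
::::Z>:::
:::::::::
:::::::::
:::::::::
step 2: :::::::::
:::::::::
:::::::::
:::::::::
::::ZZ:::
:::::v:::
:::::::::
:::::::::
step 3: :::::::::
:::::::::
:::::::::
:::::::::
::::ZZ:::
::::<Z:::
:::::::::
:::::::::
step 4: :::::::::
:::::::::
:::::::::
:::::::::
::::^Z:::
::::ZZ:::
:::::::::
:::::::::
step 5: :::::::::
:::::::::
:::::::::
:::::::::
:::<:Z:::
::::ZZ:::
:::::::::
:::::::::
step 6: :::::::::
:::::::::
:::::::::
:::^:::::
:::Z:Z:::
::::ZZ:::
:::::::::
:::::::::
step 7: :::::::::
:::::::::
:::::::::
:::Z>::::
:::Z:Z:::
::::ZZ:::
:::::::::
:::::::::
step 8: :::::::::
:::::::::
:::::::::
:::ZZ::::
:::ZvZ:::
::::ZZ:::
:::::::::
:::::::::
step 9: :::::::::
:::::::::
:::::::::
:::ZZ::::
:::<ZZ:::
::::ZZ:::
:::::::::
:::::::::
step 10: :::::::::
:::::::::
:::::::::
:::ZZ::::
::::ZZ:::
:::vZZ:::
:::::::::
:::::::::
step 11: :::::::::
:::::::::
:::::::::
:::ZZ::::
::::ZZ:::
::<ZZZ:::
:::::::::
:::::::::
step 12: :::::::::
:::::::::
:::::::::
:::ZZ::::
::^:ZZ:::
::ZZZZ:::
:::::::::
:::::::::
step 13: :::::::::
:::::::::
:::::::::
:::ZZ::::
::Z>ZZ:::
::ZZZZ:::
:::::::::
:::::::::
step 14: :::::::::
:::::::::
:::::::::
:::ZZ::::
::ZZZZ:::
::ZvZZ:::
:::::::::
:::::::::
step 15: :::::::::
:::::::::
:::::::::
:::ZZ::::
::ZZZZ:::
::Z:>Z:::
:::::::::
:::::::::
step 16: :::::::::
:::::::::
:::::::::
:::ZZ::::
::ZZ^Z:::
::Z::Z:::
:::::::::
:::::::::
step 17: :::::::::
:::::::::
:::::::::
:::ZZ::::
::Z<:Z:::
::Z::Z:::
:::::::::
:::::::::
step 18: :::::::::
:::::::::
:::::::::
:::ZZ::::
::Z::Z:::
::Zv:Z:::
:::::::::
:::::::::
step 19: :::::::::
:::::::::
:::::::::
:::ZZ::::
::Z::Z:::
::<Z:Z:::
:::::::::
:::::::::
step 20: :::::::::
:::::::::
:::::::::
:::ZZ::::
::Z::Z:::
:::Z:Z:::
::v::::::
:::::::::
step 21: :::::::::
:::::::::
:::::::::
:::ZZ::::
::Z::Z:::
:::Z:Z:::
:<Z::::::
:::::::::
step 22: :::::::::
:::::::::
:::::::::
:::ZZ::::
::Z::Z:::
:^:Z:Z:::
:ZZ::::::
:::::::::
step 23: :::::::::
:::::::::
:::::::::
:::ZZ::::
::Z::Z:::
:Z>Z:Z:::
:ZZ::::::
:::::::::
step 24: :::::::::
:::::::::
:::::::::
:::ZZ::::
::Z::Z:::
:ZZZ:Z:::
:Zv::::::
:::::::::
step 25: :::::::::
:::::::::
:::::::::
:::ZZ::::
::Z::Z:::
:ZZZ:Z:::
:Z:>:::::
:::::::::
step 26: :::::::::
:::::::::
:::::::::
:::ZZ::::
::Z::Z:::
:ZZZ:Z:::
:Z:Z:::::
:::v:::::
step 27: :::::::::
:::::::::
:::::::::
:::ZZ::::
::Z::Z:::
:ZZZ:Z:::
:Z:Z:::::
::<Z:::::

west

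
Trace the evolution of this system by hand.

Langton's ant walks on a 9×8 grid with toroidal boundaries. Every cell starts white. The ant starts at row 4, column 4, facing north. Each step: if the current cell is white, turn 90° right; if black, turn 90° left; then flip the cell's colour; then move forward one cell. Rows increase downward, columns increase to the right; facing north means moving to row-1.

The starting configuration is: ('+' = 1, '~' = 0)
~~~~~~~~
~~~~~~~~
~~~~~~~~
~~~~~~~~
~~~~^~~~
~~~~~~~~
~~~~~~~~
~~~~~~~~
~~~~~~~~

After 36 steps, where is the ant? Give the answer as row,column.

t=0: ~~~~~~~~
~~~~~~~~
~~~~~~~~
~~~~~~~~
~~~~^~~~
~~~~~~~~
~~~~~~~~
~~~~~~~~
~~~~~~~~
t=1: ~~~~~~~~
~~~~~~~~
~~~~~~~~
~~~~~~~~
~~~~+>~~
~~~~~~~~
~~~~~~~~
~~~~~~~~
~~~~~~~~
t=2: ~~~~~~~~
~~~~~~~~
~~~~~~~~
~~~~~~~~
~~~~++~~
~~~~~v~~
~~~~~~~~
~~~~~~~~
~~~~~~~~
t=3: ~~~~~~~~
~~~~~~~~
~~~~~~~~
~~~~~~~~
~~~~++~~
~~~~<+~~
~~~~~~~~
~~~~~~~~
~~~~~~~~
t=4: ~~~~~~~~
~~~~~~~~
~~~~~~~~
~~~~~~~~
~~~~^+~~
~~~~++~~
~~~~~~~~
~~~~~~~~
~~~~~~~~
t=5: ~~~~~~~~
~~~~~~~~
~~~~~~~~
~~~~~~~~
~~~<~+~~
~~~~++~~
~~~~~~~~
~~~~~~~~
~~~~~~~~
t=6: ~~~~~~~~
~~~~~~~~
~~~~~~~~
~~~^~~~~
~~~+~+~~
~~~~++~~
~~~~~~~~
~~~~~~~~
~~~~~~~~
t=7: ~~~~~~~~
~~~~~~~~
~~~~~~~~
~~~+>~~~
~~~+~+~~
~~~~++~~
~~~~~~~~
~~~~~~~~
~~~~~~~~
t=8: ~~~~~~~~
~~~~~~~~
~~~~~~~~
~~~++~~~
~~~+v+~~
~~~~++~~
~~~~~~~~
~~~~~~~~
~~~~~~~~
t=9: ~~~~~~~~
~~~~~~~~
~~~~~~~~
~~~++~~~
~~~<++~~
~~~~++~~
~~~~~~~~
~~~~~~~~
~~~~~~~~
t=10: ~~~~~~~~
~~~~~~~~
~~~~~~~~
~~~++~~~
~~~~++~~
~~~v++~~
~~~~~~~~
~~~~~~~~
~~~~~~~~
t=11: ~~~~~~~~
~~~~~~~~
~~~~~~~~
~~~++~~~
~~~~++~~
~~<+++~~
~~~~~~~~
~~~~~~~~
~~~~~~~~
t=12: ~~~~~~~~
~~~~~~~~
~~~~~~~~
~~~++~~~
~~^~++~~
~~++++~~
~~~~~~~~
~~~~~~~~
~~~~~~~~
t=13: ~~~~~~~~
~~~~~~~~
~~~~~~~~
~~~++~~~
~~+>++~~
~~++++~~
~~~~~~~~
~~~~~~~~
~~~~~~~~
t=14: ~~~~~~~~
~~~~~~~~
~~~~~~~~
~~~++~~~
~~++++~~
~~+v++~~
~~~~~~~~
~~~~~~~~
~~~~~~~~
t=15: ~~~~~~~~
~~~~~~~~
~~~~~~~~
~~~++~~~
~~++++~~
~~+~>+~~
~~~~~~~~
~~~~~~~~
~~~~~~~~
t=16: ~~~~~~~~
~~~~~~~~
~~~~~~~~
~~~++~~~
~~++^+~~
~~+~~+~~
~~~~~~~~
~~~~~~~~
~~~~~~~~
t=17: ~~~~~~~~
~~~~~~~~
~~~~~~~~
~~~++~~~
~~+<~+~~
~~+~~+~~
~~~~~~~~
~~~~~~~~
~~~~~~~~
t=18: ~~~~~~~~
~~~~~~~~
~~~~~~~~
~~~++~~~
~~+~~+~~
~~+v~+~~
~~~~~~~~
~~~~~~~~
~~~~~~~~
t=19: ~~~~~~~~
~~~~~~~~
~~~~~~~~
~~~++~~~
~~+~~+~~
~~<+~+~~
~~~~~~~~
~~~~~~~~
~~~~~~~~
t=20: ~~~~~~~~
~~~~~~~~
~~~~~~~~
~~~++~~~
~~+~~+~~
~~~+~+~~
~~v~~~~~
~~~~~~~~
~~~~~~~~
t=21: ~~~~~~~~
~~~~~~~~
~~~~~~~~
~~~++~~~
~~+~~+~~
~~~+~+~~
~<+~~~~~
~~~~~~~~
~~~~~~~~
t=22: ~~~~~~~~
~~~~~~~~
~~~~~~~~
~~~++~~~
~~+~~+~~
~^~+~+~~
~++~~~~~
~~~~~~~~
~~~~~~~~
t=23: ~~~~~~~~
~~~~~~~~
~~~~~~~~
~~~++~~~
~~+~~+~~
~+>+~+~~
~++~~~~~
~~~~~~~~
~~~~~~~~
t=24: ~~~~~~~~
~~~~~~~~
~~~~~~~~
~~~++~~~
~~+~~+~~
~+++~+~~
~+v~~~~~
~~~~~~~~
~~~~~~~~
t=25: ~~~~~~~~
~~~~~~~~
~~~~~~~~
~~~++~~~
~~+~~+~~
~+++~+~~
~+~>~~~~
~~~~~~~~
~~~~~~~~
t=26: ~~~~~~~~
~~~~~~~~
~~~~~~~~
~~~++~~~
~~+~~+~~
~+++~+~~
~+~+~~~~
~~~v~~~~
~~~~~~~~
t=27: ~~~~~~~~
~~~~~~~~
~~~~~~~~
~~~++~~~
~~+~~+~~
~+++~+~~
~+~+~~~~
~~<+~~~~
~~~~~~~~
t=28: ~~~~~~~~
~~~~~~~~
~~~~~~~~
~~~++~~~
~~+~~+~~
~+++~+~~
~+^+~~~~
~~++~~~~
~~~~~~~~
t=29: ~~~~~~~~
~~~~~~~~
~~~~~~~~
~~~++~~~
~~+~~+~~
~+++~+~~
~++>~~~~
~~++~~~~
~~~~~~~~
t=30: ~~~~~~~~
~~~~~~~~
~~~~~~~~
~~~++~~~
~~+~~+~~
~++^~+~~
~++~~~~~
~~++~~~~
~~~~~~~~
t=31: ~~~~~~~~
~~~~~~~~
~~~~~~~~
~~~++~~~
~~+~~+~~
~+<~~+~~
~++~~~~~
~~++~~~~
~~~~~~~~
t=32: ~~~~~~~~
~~~~~~~~
~~~~~~~~
~~~++~~~
~~+~~+~~
~+~~~+~~
~+v~~~~~
~~++~~~~
~~~~~~~~
t=33: ~~~~~~~~
~~~~~~~~
~~~~~~~~
~~~++~~~
~~+~~+~~
~+~~~+~~
~+~>~~~~
~~++~~~~
~~~~~~~~
t=34: ~~~~~~~~
~~~~~~~~
~~~~~~~~
~~~++~~~
~~+~~+~~
~+~~~+~~
~+~+~~~~
~~+v~~~~
~~~~~~~~
t=35: ~~~~~~~~
~~~~~~~~
~~~~~~~~
~~~++~~~
~~+~~+~~
~+~~~+~~
~+~+~~~~
~~+~>~~~
~~~~~~~~
t=36: ~~~~~~~~
~~~~~~~~
~~~~~~~~
~~~++~~~
~~+~~+~~
~+~~~+~~
~+~+~~~~
~~+~+~~~
~~~~v~~~

8,4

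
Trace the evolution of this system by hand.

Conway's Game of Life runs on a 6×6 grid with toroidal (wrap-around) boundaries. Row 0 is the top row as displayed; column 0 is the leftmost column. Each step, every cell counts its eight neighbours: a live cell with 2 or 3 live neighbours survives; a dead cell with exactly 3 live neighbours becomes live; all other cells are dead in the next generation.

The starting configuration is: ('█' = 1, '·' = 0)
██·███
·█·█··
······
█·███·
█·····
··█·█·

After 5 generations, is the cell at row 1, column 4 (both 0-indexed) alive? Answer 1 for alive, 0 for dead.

0) ██·███
·█·█··
······
█·███·
█·····
··█·█·
1) ██···█
·█·█·█
·█··█·
·█·█·█
··█·█·
··█·█·
2) ·█·█·█
·█···█
·█·█·█
██·█·█
·██·██
█·█·█·
3) ·█·█·█
·█···█
·█···█
···█··
······
······
4) ··█·█·
·█···█
··█·█·
······
······
······
5) ······
·██·██
······
······
······
······

1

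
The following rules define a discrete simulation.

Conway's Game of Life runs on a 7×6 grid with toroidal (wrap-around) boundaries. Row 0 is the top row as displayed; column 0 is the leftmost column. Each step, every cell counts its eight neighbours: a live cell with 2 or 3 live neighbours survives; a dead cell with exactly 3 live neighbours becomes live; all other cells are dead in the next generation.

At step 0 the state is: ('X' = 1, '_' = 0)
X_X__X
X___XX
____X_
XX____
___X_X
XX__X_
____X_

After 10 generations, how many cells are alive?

14

step 0: X_X__X
X___XX
____X_
XX____
___X_X
XX__X_
____X_
step 1: XX_X__
XX_XX_
_X__X_
X___XX
__X_XX
X__XX_
___XX_
step 2: XX____
___XX_
_XX___
XX____
_X____
__X___
XX____
step 3: XXX__X
X__X__
XXXX__
X_____
XXX___
X_X___
X_X___
step 4: __XX_X
___XX_
X_XX_X
___X_X
X_X__X
X_XX_X
__XX__
step 5: ______
XX____
X_X__X
___X__
__X___
X____X
X____X
step 6: _X___X
XX___X
X_X__X
_XXX__
______
XX___X
X____X
step 7: _X__X_
__X_X_
___XXX
XXXX__
______
_X___X
____X_
step 8: ____XX
__X___
X____X
XXXX_X
______
______
X___XX
step 9: X__XX_
X___X_
___XXX
_XX_XX
XXX___
_____X
X___X_
step 10: XX_XX_
X_____
_XX___
______
__XXX_
_____X
X__XX_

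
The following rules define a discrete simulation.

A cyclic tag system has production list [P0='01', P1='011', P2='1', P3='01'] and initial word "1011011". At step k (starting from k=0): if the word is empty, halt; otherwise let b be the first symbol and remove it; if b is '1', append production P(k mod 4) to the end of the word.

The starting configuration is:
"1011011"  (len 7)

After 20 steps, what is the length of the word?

14

0) "1011011"  (len 7)
1) "01101101"  (len 8)
2) "1101101"  (len 7)
3) "1011011"  (len 7)
4) "01101101"  (len 8)
5) "1101101"  (len 7)
6) "101101011"  (len 9)
7) "011010111"  (len 9)
8) "11010111"  (len 8)
9) "101011101"  (len 9)
10) "01011101011"  (len 11)
11) "1011101011"  (len 10)
12) "01110101101"  (len 11)
13) "1110101101"  (len 10)
14) "110101101011"  (len 12)
15) "101011010111"  (len 12)
16) "0101101011101"  (len 13)
17) "101101011101"  (len 12)
18) "01101011101011"  (len 14)
19) "1101011101011"  (len 13)
20) "10101110101101"  (len 14)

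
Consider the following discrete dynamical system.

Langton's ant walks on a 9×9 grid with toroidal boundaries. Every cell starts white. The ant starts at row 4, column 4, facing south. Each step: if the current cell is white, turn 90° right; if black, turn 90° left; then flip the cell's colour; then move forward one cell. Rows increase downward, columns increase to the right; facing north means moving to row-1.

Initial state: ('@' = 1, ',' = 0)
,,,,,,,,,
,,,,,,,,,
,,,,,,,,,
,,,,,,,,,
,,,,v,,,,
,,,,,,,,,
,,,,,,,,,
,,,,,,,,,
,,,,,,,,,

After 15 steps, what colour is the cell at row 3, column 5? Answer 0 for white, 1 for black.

0

gen 0: ,,,,,,,,,
,,,,,,,,,
,,,,,,,,,
,,,,,,,,,
,,,,v,,,,
,,,,,,,,,
,,,,,,,,,
,,,,,,,,,
,,,,,,,,,
gen 1: ,,,,,,,,,
,,,,,,,,,
,,,,,,,,,
,,,,,,,,,
,,,<@,,,,
,,,,,,,,,
,,,,,,,,,
,,,,,,,,,
,,,,,,,,,
gen 2: ,,,,,,,,,
,,,,,,,,,
,,,,,,,,,
,,,^,,,,,
,,,@@,,,,
,,,,,,,,,
,,,,,,,,,
,,,,,,,,,
,,,,,,,,,
gen 3: ,,,,,,,,,
,,,,,,,,,
,,,,,,,,,
,,,@>,,,,
,,,@@,,,,
,,,,,,,,,
,,,,,,,,,
,,,,,,,,,
,,,,,,,,,
gen 4: ,,,,,,,,,
,,,,,,,,,
,,,,,,,,,
,,,@@,,,,
,,,@v,,,,
,,,,,,,,,
,,,,,,,,,
,,,,,,,,,
,,,,,,,,,
gen 5: ,,,,,,,,,
,,,,,,,,,
,,,,,,,,,
,,,@@,,,,
,,,@,>,,,
,,,,,,,,,
,,,,,,,,,
,,,,,,,,,
,,,,,,,,,
gen 6: ,,,,,,,,,
,,,,,,,,,
,,,,,,,,,
,,,@@,,,,
,,,@,@,,,
,,,,,v,,,
,,,,,,,,,
,,,,,,,,,
,,,,,,,,,
gen 7: ,,,,,,,,,
,,,,,,,,,
,,,,,,,,,
,,,@@,,,,
,,,@,@,,,
,,,,<@,,,
,,,,,,,,,
,,,,,,,,,
,,,,,,,,,
gen 8: ,,,,,,,,,
,,,,,,,,,
,,,,,,,,,
,,,@@,,,,
,,,@^@,,,
,,,,@@,,,
,,,,,,,,,
,,,,,,,,,
,,,,,,,,,
gen 9: ,,,,,,,,,
,,,,,,,,,
,,,,,,,,,
,,,@@,,,,
,,,@@>,,,
,,,,@@,,,
,,,,,,,,,
,,,,,,,,,
,,,,,,,,,
gen 10: ,,,,,,,,,
,,,,,,,,,
,,,,,,,,,
,,,@@^,,,
,,,@@,,,,
,,,,@@,,,
,,,,,,,,,
,,,,,,,,,
,,,,,,,,,
gen 11: ,,,,,,,,,
,,,,,,,,,
,,,,,,,,,
,,,@@@>,,
,,,@@,,,,
,,,,@@,,,
,,,,,,,,,
,,,,,,,,,
,,,,,,,,,
gen 12: ,,,,,,,,,
,,,,,,,,,
,,,,,,,,,
,,,@@@@,,
,,,@@,v,,
,,,,@@,,,
,,,,,,,,,
,,,,,,,,,
,,,,,,,,,
gen 13: ,,,,,,,,,
,,,,,,,,,
,,,,,,,,,
,,,@@@@,,
,,,@@<@,,
,,,,@@,,,
,,,,,,,,,
,,,,,,,,,
,,,,,,,,,
gen 14: ,,,,,,,,,
,,,,,,,,,
,,,,,,,,,
,,,@@^@,,
,,,@@@@,,
,,,,@@,,,
,,,,,,,,,
,,,,,,,,,
,,,,,,,,,
gen 15: ,,,,,,,,,
,,,,,,,,,
,,,,,,,,,
,,,@<,@,,
,,,@@@@,,
,,,,@@,,,
,,,,,,,,,
,,,,,,,,,
,,,,,,,,,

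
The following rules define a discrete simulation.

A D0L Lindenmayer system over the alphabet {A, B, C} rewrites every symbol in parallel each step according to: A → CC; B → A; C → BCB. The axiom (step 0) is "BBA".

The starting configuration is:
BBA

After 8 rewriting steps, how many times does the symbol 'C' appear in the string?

270

[0] BBA
[1] AACC
[2] CCCCBCBBCB
[3] BCBBCBBCBBCBABCBAABCBA
[4] ABCBAABCBAABCBAABCBACCABCBACCCCABCBACC
[5] CCABCBACCCCABCBACCCCABCBACCCCABCBACCBCBBCBCCABCBACCBCBBCBBCBBCBCCABCBACCBCBBCB
[6] BCBBCBCCABCBACCBCBBCBBCBBCBCCABCBACCBCBBCBBCBBCBCCABCBACCB…CBCBBCBABCBAABCBAABCBAABCBABCBBCBCCABCBACCBCBBCBABCBAABCBA  (len 166)
[7] ABCBAABCBABCBBCBCCABCBACCBCBBCBABCBAABCBAABCBAABCBABCBBCBC…BCBAABCBABCBBCBCCABCBACCBCBBCBABCBAABCBACCABCBACCCCABCBACC  (len 318)
[8] CCABCBACCCCABCBACCABCBAABCBABCBBCBCCABCBACCBCBBCBABCBAABCB…ABCBACCCCABCBACCBCBBCBCCABCBACCBCBBCBBCBBCBCCABCBACCBCBBCB  (len 630)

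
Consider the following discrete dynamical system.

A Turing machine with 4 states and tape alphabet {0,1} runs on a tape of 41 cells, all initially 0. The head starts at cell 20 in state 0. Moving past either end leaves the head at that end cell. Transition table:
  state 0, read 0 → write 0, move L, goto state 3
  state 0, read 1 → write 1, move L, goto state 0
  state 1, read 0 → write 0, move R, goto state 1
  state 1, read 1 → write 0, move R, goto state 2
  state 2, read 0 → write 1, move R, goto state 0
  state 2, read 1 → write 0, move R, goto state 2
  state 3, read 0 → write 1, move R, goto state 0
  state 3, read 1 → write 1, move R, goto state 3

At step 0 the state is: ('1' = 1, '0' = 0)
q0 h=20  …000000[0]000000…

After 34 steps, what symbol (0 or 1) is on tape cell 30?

0) q0 h=20  …000000[0]000000…
1) q3 h=19  …000000[0]000000…
2) q0 h=20  …000001[0]000000…
3) q3 h=19  …000000[1]000000…
4) q3 h=20  …000001[0]000000…
5) q0 h=21  …000011[0]000000…
6) q3 h=20  …000001[1]000000…
7) q3 h=21  …000011[0]000000…
8) q0 h=22  …000111[0]000000…
9) q3 h=21  …000011[1]000000…
10) q3 h=22  …000111[0]000000…
11) q0 h=23  …001111[0]000000…
12) q3 h=22  …000111[1]000000…
13) q3 h=23  …001111[0]000000…
14) q0 h=24  …011111[0]000000…
15) q3 h=23  …001111[1]000000…
16) q3 h=24  …011111[0]000000…
17) q0 h=25  …111111[0]000000…
18) q3 h=24  …011111[1]000000…
19) q3 h=25  …111111[0]000000…
20) q0 h=26  …111111[0]000000…
21) q3 h=25  …111111[1]000000…
22) q3 h=26  …111111[0]000000…
23) q0 h=27  …111111[0]000000…
24) q3 h=26  …111111[1]000000…
25) q3 h=27  …111111[0]000000…
26) q0 h=28  …111111[0]000000…
27) q3 h=27  …111111[1]000000…
28) q3 h=28  …111111[0]000000…
29) q0 h=29  …111111[0]000000…
30) q3 h=28  …111111[1]000000…
31) q3 h=29  …111111[0]000000…
32) q0 h=30  …111111[0]000000…
33) q3 h=29  …111111[1]000000…
34) q3 h=30  …111111[0]000000…

0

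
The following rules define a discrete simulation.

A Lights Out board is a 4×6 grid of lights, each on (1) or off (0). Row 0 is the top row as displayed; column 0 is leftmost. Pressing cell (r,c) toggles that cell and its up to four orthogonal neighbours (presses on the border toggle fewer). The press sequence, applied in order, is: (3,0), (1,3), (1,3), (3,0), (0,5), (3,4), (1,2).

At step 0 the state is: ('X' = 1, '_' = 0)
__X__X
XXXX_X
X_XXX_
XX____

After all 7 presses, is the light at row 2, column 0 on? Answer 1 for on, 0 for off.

step 0: __X__X
XXXX_X
X_XXX_
XX____
step 1: __X__X
XXXX_X
__XXX_
______
step 2: __XX_X
XX__XX
__X_X_
______
step 3: __X__X
XXXX_X
__XXX_
______
step 4: __X__X
XXXX_X
X_XXX_
XX____
step 5: __X_X_
XXXX__
X_XXX_
XX____
step 6: __X_X_
XXXX__
X_XX__
XX_XXX
step 7: ____X_
X_____
X__X__
XX_XXX

1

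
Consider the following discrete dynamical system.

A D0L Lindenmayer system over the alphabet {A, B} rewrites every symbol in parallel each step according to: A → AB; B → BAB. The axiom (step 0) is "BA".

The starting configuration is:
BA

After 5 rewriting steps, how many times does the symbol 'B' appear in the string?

0) BA
1) BABAB
2) BABABBABABBAB
3) BABABBABABBABBABABBABABBABBABABBAB
4) BABABBABABBABBABABBABABBABBABABBABBABABBABABBABBABABBABABBABBABABBABBABABBABABBABBABABBAB
5) BABABBABABBABBABABBABABBABBABABBABBABABBABABBABBABABBABABB…BABBABABBABABBABBABABBABABBABBABABBABBABABBABABBABBABABBAB  (len 233)

144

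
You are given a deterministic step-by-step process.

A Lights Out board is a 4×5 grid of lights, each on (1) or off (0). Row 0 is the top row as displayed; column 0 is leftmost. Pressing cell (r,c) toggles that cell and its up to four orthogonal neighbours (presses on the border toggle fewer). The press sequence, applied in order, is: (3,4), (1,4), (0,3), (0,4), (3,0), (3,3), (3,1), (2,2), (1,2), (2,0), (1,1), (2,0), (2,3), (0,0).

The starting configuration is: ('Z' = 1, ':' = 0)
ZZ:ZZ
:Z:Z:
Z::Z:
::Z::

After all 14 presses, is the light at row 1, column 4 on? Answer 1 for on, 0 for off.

0

gen 0: ZZ:ZZ
:Z:Z:
Z::Z:
::Z::
gen 1: ZZ:ZZ
:Z:Z:
Z::ZZ
::ZZZ
gen 2: ZZ:Z:
:Z::Z
Z::Z:
::ZZZ
gen 3: ZZZ:Z
:Z:ZZ
Z::Z:
::ZZZ
gen 4: ZZZZ:
:Z:Z:
Z::Z:
::ZZZ
gen 5: ZZZZ:
:Z:Z:
:::Z:
ZZZZZ
gen 6: ZZZZ:
:Z:Z:
:::::
ZZ:::
gen 7: ZZZZ:
:Z:Z:
:Z:::
::Z::
gen 8: ZZZZ:
:ZZZ:
::ZZ:
:::::
gen 9: ZZ:Z:
:::::
:::Z:
:::::
gen 10: ZZ:Z:
Z::::
ZZ:Z:
Z::::
gen 11: Z::Z:
:ZZ::
Z::Z:
Z::::
gen 12: Z::Z:
ZZZ::
:Z:Z:
:::::
gen 13: Z::Z:
ZZZZ:
:ZZ:Z
:::Z:
gen 14: :Z:Z:
:ZZZ:
:ZZ:Z
:::Z: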